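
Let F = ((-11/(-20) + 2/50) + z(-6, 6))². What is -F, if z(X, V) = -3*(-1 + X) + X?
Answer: -2430481/10000 ≈ -243.05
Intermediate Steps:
z(X, V) = 3 - 2*X (z(X, V) = (3 - 3*X) + X = 3 - 2*X)
F = 2430481/10000 (F = ((-11/(-20) + 2/50) + (3 - 2*(-6)))² = ((-11*(-1/20) + 2*(1/50)) + (3 + 12))² = ((11/20 + 1/25) + 15)² = (59/100 + 15)² = (1559/100)² = 2430481/10000 ≈ 243.05)
-F = -1*2430481/10000 = -2430481/10000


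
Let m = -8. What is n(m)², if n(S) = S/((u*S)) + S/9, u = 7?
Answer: 2209/3969 ≈ 0.55656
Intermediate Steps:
n(S) = ⅐ + S/9 (n(S) = S/((7*S)) + S/9 = S*(1/(7*S)) + S*(⅑) = ⅐ + S/9)
n(m)² = (⅐ + (⅑)*(-8))² = (⅐ - 8/9)² = (-47/63)² = 2209/3969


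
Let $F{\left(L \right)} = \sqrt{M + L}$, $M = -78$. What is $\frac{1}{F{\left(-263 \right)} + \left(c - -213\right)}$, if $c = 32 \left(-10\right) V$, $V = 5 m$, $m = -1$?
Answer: $\frac{1813}{3287310} - \frac{i \sqrt{341}}{3287310} \approx 0.00055151 - 5.6174 \cdot 10^{-6} i$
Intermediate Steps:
$V = -5$ ($V = 5 \left(-1\right) = -5$)
$F{\left(L \right)} = \sqrt{-78 + L}$
$c = 1600$ ($c = 32 \left(-10\right) \left(-5\right) = \left(-320\right) \left(-5\right) = 1600$)
$\frac{1}{F{\left(-263 \right)} + \left(c - -213\right)} = \frac{1}{\sqrt{-78 - 263} + \left(1600 - -213\right)} = \frac{1}{\sqrt{-341} + \left(1600 + 213\right)} = \frac{1}{i \sqrt{341} + 1813} = \frac{1}{1813 + i \sqrt{341}}$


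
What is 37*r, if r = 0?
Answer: 0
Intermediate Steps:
37*r = 37*0 = 0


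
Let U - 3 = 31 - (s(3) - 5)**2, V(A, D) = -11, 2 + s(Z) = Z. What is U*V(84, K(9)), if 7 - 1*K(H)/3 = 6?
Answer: -198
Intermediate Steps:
s(Z) = -2 + Z
K(H) = 3 (K(H) = 21 - 3*6 = 21 - 18 = 3)
U = 18 (U = 3 + (31 - ((-2 + 3) - 5)**2) = 3 + (31 - (1 - 5)**2) = 3 + (31 - 1*(-4)**2) = 3 + (31 - 1*16) = 3 + (31 - 16) = 3 + 15 = 18)
U*V(84, K(9)) = 18*(-11) = -198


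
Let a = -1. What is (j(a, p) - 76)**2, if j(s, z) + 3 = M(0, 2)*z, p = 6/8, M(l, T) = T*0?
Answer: 6241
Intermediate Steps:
M(l, T) = 0
p = 3/4 (p = 6*(1/8) = 3/4 ≈ 0.75000)
j(s, z) = -3 (j(s, z) = -3 + 0*z = -3 + 0 = -3)
(j(a, p) - 76)**2 = (-3 - 76)**2 = (-79)**2 = 6241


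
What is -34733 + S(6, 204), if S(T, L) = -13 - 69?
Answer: -34815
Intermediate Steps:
S(T, L) = -82
-34733 + S(6, 204) = -34733 - 82 = -34815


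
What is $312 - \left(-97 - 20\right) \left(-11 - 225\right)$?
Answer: $-27300$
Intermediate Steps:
$312 - \left(-97 - 20\right) \left(-11 - 225\right) = 312 - \left(-117\right) \left(-236\right) = 312 - 27612 = -27300$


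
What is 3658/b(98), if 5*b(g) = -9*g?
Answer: -9145/441 ≈ -20.737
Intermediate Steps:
b(g) = -9*g/5 (b(g) = (-9*g)/5 = -9*g/5)
3658/b(98) = 3658/((-9/5*98)) = 3658/(-882/5) = 3658*(-5/882) = -9145/441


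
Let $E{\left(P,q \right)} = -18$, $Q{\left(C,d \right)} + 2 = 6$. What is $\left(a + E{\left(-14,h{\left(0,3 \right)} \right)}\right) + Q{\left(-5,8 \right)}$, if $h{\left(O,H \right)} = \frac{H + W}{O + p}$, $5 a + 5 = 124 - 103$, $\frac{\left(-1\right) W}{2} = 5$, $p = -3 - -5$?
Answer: $- \frac{54}{5} \approx -10.8$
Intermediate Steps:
$Q{\left(C,d \right)} = 4$ ($Q{\left(C,d \right)} = -2 + 6 = 4$)
$p = 2$ ($p = -3 + 5 = 2$)
$W = -10$ ($W = \left(-2\right) 5 = -10$)
$a = \frac{16}{5}$ ($a = -1 + \frac{124 - 103}{5} = -1 + \frac{1}{5} \cdot 21 = -1 + \frac{21}{5} = \frac{16}{5} \approx 3.2$)
$h{\left(O,H \right)} = \frac{-10 + H}{2 + O}$ ($h{\left(O,H \right)} = \frac{H - 10}{O + 2} = \frac{-10 + H}{2 + O}$)
$\left(a + E{\left(-14,h{\left(0,3 \right)} \right)}\right) + Q{\left(-5,8 \right)} = \left(\frac{16}{5} - 18\right) + 4 = - \frac{74}{5} + 4 = - \frac{54}{5}$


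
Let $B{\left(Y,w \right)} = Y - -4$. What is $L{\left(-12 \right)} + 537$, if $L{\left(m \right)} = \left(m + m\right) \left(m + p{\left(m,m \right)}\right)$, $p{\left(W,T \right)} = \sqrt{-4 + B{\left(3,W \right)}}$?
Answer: $825 - 24 \sqrt{3} \approx 783.43$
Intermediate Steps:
$B{\left(Y,w \right)} = 4 + Y$ ($B{\left(Y,w \right)} = Y + 4 = 4 + Y$)
$p{\left(W,T \right)} = \sqrt{3}$ ($p{\left(W,T \right)} = \sqrt{-4 + \left(4 + 3\right)} = \sqrt{-4 + 7} = \sqrt{3}$)
$L{\left(m \right)} = 2 m \left(m + \sqrt{3}\right)$ ($L{\left(m \right)} = \left(m + m\right) \left(m + \sqrt{3}\right) = 2 m \left(m + \sqrt{3}\right)$)
$L{\left(-12 \right)} + 537 = 2 \left(-12\right) \left(-12 + \sqrt{3}\right) + 537 = \left(288 - 24 \sqrt{3}\right) + 537 = 825 - 24 \sqrt{3}$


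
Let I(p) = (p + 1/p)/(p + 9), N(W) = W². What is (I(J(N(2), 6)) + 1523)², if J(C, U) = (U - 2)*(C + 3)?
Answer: 2492019003769/1073296 ≈ 2.3218e+6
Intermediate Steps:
J(C, U) = (-2 + U)*(3 + C)
I(p) = (p + 1/p)/(9 + p)
(I(J(N(2), 6)) + 1523)² = ((1 + (-6 - 2*2² + 3*6 + 2²*6)²)/((-6 - 2*2² + 3*6 + 2²*6)*(9 + (-6 - 2*2² + 3*6 + 2²*6))) + 1523)² = ((1 + (-6 - 2*4 + 18 + 4*6)²)/((-6 - 2*4 + 18 + 4*6)*(9 + (-6 - 2*4 + 18 + 4*6))) + 1523)² = ((1 + (-6 - 8 + 18 + 24)²)/((-6 - 8 + 18 + 24)*(9 + (-6 - 8 + 18 + 24))) + 1523)² = ((1 + 28²)/(28*(9 + 28)) + 1523)² = ((1/28)*(1 + 784)/37 + 1523)² = ((1/28)*(1/37)*785 + 1523)² = (785/1036 + 1523)² = (1578613/1036)² = 2492019003769/1073296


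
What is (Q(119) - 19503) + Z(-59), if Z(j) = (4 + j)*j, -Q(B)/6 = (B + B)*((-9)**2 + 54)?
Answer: -209038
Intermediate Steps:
Q(B) = -1620*B (Q(B) = -6*(B + B)*((-9)**2 + 54) = -6*2*B*(81 + 54) = -6*2*B*135 = -1620*B)
Z(j) = j*(4 + j)
(Q(119) - 19503) + Z(-59) = (-1620*119 - 19503) - 59*(4 - 59) = (-192780 - 19503) - 59*(-55) = -212283 + 3245 = -209038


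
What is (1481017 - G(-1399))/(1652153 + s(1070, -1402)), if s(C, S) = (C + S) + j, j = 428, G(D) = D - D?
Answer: 1481017/1652249 ≈ 0.89636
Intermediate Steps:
G(D) = 0
s(C, S) = 428 + C + S (s(C, S) = (C + S) + 428 = 428 + C + S)
(1481017 - G(-1399))/(1652153 + s(1070, -1402)) = (1481017 - 1*0)/(1652153 + (428 + 1070 - 1402)) = (1481017 + 0)/(1652153 + 96) = 1481017/1652249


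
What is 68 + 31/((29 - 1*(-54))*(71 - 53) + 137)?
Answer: 110939/1631 ≈ 68.019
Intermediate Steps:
68 + 31/((29 - 1*(-54))*(71 - 53) + 137) = 68 + 31/((29 + 54)*18 + 137) = 68 + 31/(83*18 + 137) = 68 + 31/(1494 + 137) = 68 + 31/1631 = 110939/1631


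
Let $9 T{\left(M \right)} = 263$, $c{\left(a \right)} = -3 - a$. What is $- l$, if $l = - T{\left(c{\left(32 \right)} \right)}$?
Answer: $\frac{263}{9} \approx 29.222$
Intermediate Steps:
$T{\left(M \right)} = \frac{263}{9}$ ($T{\left(M \right)} = \frac{1}{9} \cdot 263 = \frac{263}{9}$)
$l = - \frac{263}{9}$ ($l = \left(-1\right) \frac{263}{9} = - \frac{263}{9} \approx -29.222$)
$- l = \left(-1\right) \left(- \frac{263}{9}\right) = \frac{263}{9}$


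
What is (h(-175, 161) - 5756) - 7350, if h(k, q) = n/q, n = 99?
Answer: -2109967/161 ≈ -13105.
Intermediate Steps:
h(k, q) = 99/q
(h(-175, 161) - 5756) - 7350 = (99/161 - 5756) - 7350 = -926617/161 - 7350 = -2109967/161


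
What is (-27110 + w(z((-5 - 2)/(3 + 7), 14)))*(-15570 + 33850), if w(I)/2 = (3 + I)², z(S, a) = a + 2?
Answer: -482372640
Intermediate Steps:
z(S, a) = 2 + a
w(I) = 2*(3 + I)²
(-27110 + w(z((-5 - 2)/(3 + 7), 14)))*(-15570 + 33850) = (-27110 + 2*(3 + (2 + 14))²)*(-15570 + 33850) = (-27110 + 2*(3 + 16)²)*18280 = (-27110 + 2*19²)*18280 = (-27110 + 2*361)*18280 = (-27110 + 722)*18280 = -26388*18280 = -482372640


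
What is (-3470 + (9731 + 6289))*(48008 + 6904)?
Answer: 689145600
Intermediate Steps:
(-3470 + (9731 + 6289))*(48008 + 6904) = (-3470 + 16020)*54912 = 12550*54912 = 689145600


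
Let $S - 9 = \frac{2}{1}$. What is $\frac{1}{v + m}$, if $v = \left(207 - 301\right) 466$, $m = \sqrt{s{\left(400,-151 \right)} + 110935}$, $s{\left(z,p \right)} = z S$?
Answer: $- \frac{188}{8234657} - \frac{3 \sqrt{12815}}{1918675081} \approx -2.3007 \cdot 10^{-5}$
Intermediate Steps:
$S = 11$ ($S = 9 + \frac{2}{1} = 9 + 2 \cdot 1 = 9 + 2 = 11$)
$s{\left(z,p \right)} = 11 z$ ($s{\left(z,p \right)} = z 11 = 11 z$)
$m = 3 \sqrt{12815}$ ($m = \sqrt{11 \cdot 400 + 110935} = \sqrt{4400 + 110935} = \sqrt{115335} = 3 \sqrt{12815} \approx 339.61$)
$v = -43804$ ($v = \left(-94\right) 466 = -43804$)
$\frac{1}{v + m} = \frac{1}{-43804 + 3 \sqrt{12815}}$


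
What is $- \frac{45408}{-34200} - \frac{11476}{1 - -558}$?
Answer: $- \frac{15295672}{796575} \approx -19.202$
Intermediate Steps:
$- \frac{45408}{-34200} - \frac{11476}{1 - -558} = \left(-45408\right) \left(- \frac{1}{34200}\right) - \frac{11476}{1 + 558} = \frac{1892}{1425} - \frac{11476}{559} = - \frac{15295672}{796575}$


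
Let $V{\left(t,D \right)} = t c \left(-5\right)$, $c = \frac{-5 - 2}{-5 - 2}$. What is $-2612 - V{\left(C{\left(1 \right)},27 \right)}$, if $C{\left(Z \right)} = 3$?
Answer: $-2597$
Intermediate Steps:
$c = 1$ ($c = - \frac{7}{-7} = \left(-7\right) \left(- \frac{1}{7}\right) = 1$)
$V{\left(t,D \right)} = - 5 t$ ($V{\left(t,D \right)} = t 1 \left(-5\right) = t \left(-5\right) = - 5 t$)
$-2612 - V{\left(C{\left(1 \right)},27 \right)} = -2612 - \left(-5\right) 3 = -2612 - -15 = -2612 + 15 = -2597$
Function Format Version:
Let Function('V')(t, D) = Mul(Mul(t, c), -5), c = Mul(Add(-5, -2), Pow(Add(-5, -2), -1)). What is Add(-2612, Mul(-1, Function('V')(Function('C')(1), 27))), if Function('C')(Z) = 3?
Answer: -2597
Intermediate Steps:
c = 1 (c = Mul(-7, Pow(-7, -1)) = Mul(-7, Rational(-1, 7)) = 1)
Function('V')(t, D) = Mul(-5, t) (Function('V')(t, D) = Mul(Mul(t, 1), -5) = Mul(t, -5) = Mul(-5, t))
Add(-2612, Mul(-1, Function('V')(Function('C')(1), 27))) = Add(-2612, Mul(-1, Mul(-5, 3))) = Add(-2612, Mul(-1, -15)) = Add(-2612, 15) = -2597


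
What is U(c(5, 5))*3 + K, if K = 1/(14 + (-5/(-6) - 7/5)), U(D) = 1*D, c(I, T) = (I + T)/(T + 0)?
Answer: 2448/403 ≈ 6.0744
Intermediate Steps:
c(I, T) = (I + T)/T
U(D) = D
K = 30/403 (K = 1/(14 + (-5*(-1/6) - 7*1/5)) = 1/(14 + (5/6 - 7/5)) = 1/(14 - 17/30) = 1/(403/30) = 30/403 ≈ 0.074442)
U(c(5, 5))*3 + K = ((5 + 5)/5)*3 + 30/403 = ((1/5)*10)*3 + 30/403 = 2*3 + 30/403 = 6 + 30/403 = 2448/403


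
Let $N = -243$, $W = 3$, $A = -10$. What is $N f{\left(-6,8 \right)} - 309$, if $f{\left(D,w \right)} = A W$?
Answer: $6981$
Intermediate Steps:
$f{\left(D,w \right)} = -30$ ($f{\left(D,w \right)} = \left(-10\right) 3 = -30$)
$N f{\left(-6,8 \right)} - 309 = \left(-243\right) \left(-30\right) - 309 = 7290 - 309 = 6981$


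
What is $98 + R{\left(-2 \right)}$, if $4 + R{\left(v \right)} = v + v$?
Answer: $90$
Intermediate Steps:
$R{\left(v \right)} = -4 + 2 v$ ($R{\left(v \right)} = -4 + \left(v + v\right) = -4 + 2 v$)
$98 + R{\left(-2 \right)} = 98 + \left(-4 + 2 \left(-2\right)\right) = 98 - 8 = 90$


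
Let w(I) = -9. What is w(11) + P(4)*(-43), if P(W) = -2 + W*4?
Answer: -611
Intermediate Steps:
P(W) = -2 + 4*W
w(11) + P(4)*(-43) = -9 + (-2 + 4*4)*(-43) = -9 + (-2 + 16)*(-43) = -9 + 14*(-43) = -9 - 602 = -611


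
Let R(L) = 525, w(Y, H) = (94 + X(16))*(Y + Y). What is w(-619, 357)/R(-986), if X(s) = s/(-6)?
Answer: -339212/1575 ≈ -215.37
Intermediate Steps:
X(s) = -s/6 (X(s) = s*(-⅙) = -s/6)
w(Y, H) = 548*Y/3 (w(Y, H) = (94 - ⅙*16)*(Y + Y) = (94 - 8/3)*(2*Y) = 274*(2*Y)/3 = 548*Y/3)
w(-619, 357)/R(-986) = ((548/3)*(-619))/525 = -339212/3*1/525 = -339212/1575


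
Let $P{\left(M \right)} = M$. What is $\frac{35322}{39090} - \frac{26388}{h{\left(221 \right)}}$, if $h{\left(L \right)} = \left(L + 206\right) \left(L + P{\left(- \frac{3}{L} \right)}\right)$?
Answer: $\frac{42386317721}{67931338195} \approx 0.62396$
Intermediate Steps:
$h{\left(L \right)} = \left(206 + L\right) \left(L - \frac{3}{L}\right)$ ($h{\left(L \right)} = \left(L + 206\right) \left(L - \frac{3}{L}\right) = \left(206 + L\right) \left(L - \frac{3}{L}\right)$)
$\frac{35322}{39090} - \frac{26388}{h{\left(221 \right)}} = \frac{35322}{39090} - \frac{26388}{-3 + 221^{2} - \frac{618}{221} + 206 \cdot 221} = 35322 \cdot \frac{1}{39090} - \frac{26388}{-3 + 48841 - \frac{618}{221} + 45526} = \frac{5887}{6515} - \frac{26388}{-3 + 48841 - \frac{618}{221} + 45526} = \frac{5887}{6515} - \frac{26388}{\frac{20853826}{221}} = \frac{5887}{6515} - \frac{2915874}{10426913} = \frac{42386317721}{67931338195}$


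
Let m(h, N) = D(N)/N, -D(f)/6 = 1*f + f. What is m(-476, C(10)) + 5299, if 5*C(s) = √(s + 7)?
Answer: 5287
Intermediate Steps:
C(s) = √(7 + s)/5 (C(s) = √(s + 7)/5 = √(7 + s)/5)
D(f) = -12*f (D(f) = -6*(1*f + f) = -6*(f + f) = -12*f)
m(h, N) = -12 (m(h, N) = (-12*N)/N = -12)
m(-476, C(10)) + 5299 = -12 + 5299 = 5287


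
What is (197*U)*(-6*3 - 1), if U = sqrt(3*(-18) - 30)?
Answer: -7486*I*sqrt(21) ≈ -34305.0*I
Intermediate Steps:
U = 2*I*sqrt(21) (U = sqrt(-54 - 30) = sqrt(-84) = 2*I*sqrt(21) ≈ 9.1651*I)
(197*U)*(-6*3 - 1) = (197*(2*I*sqrt(21)))*(-6*3 - 1) = (394*I*sqrt(21))*(-18 - 1) = (394*I*sqrt(21))*(-19) = -7486*I*sqrt(21)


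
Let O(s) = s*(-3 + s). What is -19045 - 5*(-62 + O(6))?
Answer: -18825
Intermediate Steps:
-19045 - 5*(-62 + O(6)) = -19045 - 5*(-62 + 6*(-3 + 6)) = -19045 - 5*(-62 + 6*3) = -19045 - 5*(-62 + 18) = -19045 - 5*(-44) = -19045 + 220 = -18825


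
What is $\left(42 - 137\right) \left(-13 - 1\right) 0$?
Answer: $0$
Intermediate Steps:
$\left(42 - 137\right) \left(-13 - 1\right) 0 = \left(-95\right) \left(-14\right) 0 = 1330 \cdot 0 = 0$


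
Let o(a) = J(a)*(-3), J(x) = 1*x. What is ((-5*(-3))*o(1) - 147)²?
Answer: 36864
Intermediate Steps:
J(x) = x
o(a) = -3*a (o(a) = a*(-3) = -3*a)
((-5*(-3))*o(1) - 147)² = ((-5*(-3))*(-3*1) - 147)² = (15*(-3) - 147)² = (-45 - 147)² = (-192)² = 36864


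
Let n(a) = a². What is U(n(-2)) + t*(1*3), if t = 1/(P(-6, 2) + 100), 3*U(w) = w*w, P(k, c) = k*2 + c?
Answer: 161/30 ≈ 5.3667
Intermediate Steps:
P(k, c) = c + 2*k (P(k, c) = 2*k + c = c + 2*k)
U(w) = w²/3 (U(w) = (w*w)/3 = w²/3)
t = 1/90 (t = 1/((2 + 2*(-6)) + 100) = 1/((2 - 12) + 100) = 1/(-10 + 100) = 1/90 ≈ 0.011111)
U(n(-2)) + t*(1*3) = ((-2)²)²/3 + (1*3)/90 = (⅓)*4² + (1/90)*3 = (⅓)*16 + 1/30 = 16/3 + 1/30 = 161/30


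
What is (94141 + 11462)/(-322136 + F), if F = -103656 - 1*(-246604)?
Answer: -105603/179188 ≈ -0.58934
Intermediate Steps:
F = 142948 (F = -103656 + 246604 = 142948)
(94141 + 11462)/(-322136 + F) = (94141 + 11462)/(-322136 + 142948) = 105603/(-179188) = 105603*(-1/179188) = -105603/179188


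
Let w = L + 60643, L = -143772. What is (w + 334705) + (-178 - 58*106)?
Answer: 245250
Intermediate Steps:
w = -83129 (w = -143772 + 60643 = -83129)
(w + 334705) + (-178 - 58*106) = (-83129 + 334705) + (-178 - 58*106) = 251576 + (-178 - 6148) = 251576 - 6326 = 245250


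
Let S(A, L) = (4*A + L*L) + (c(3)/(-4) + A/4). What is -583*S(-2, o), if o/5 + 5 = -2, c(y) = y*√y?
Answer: -1418439/2 + 1749*√3/4 ≈ -7.0846e+5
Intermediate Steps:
c(y) = y^(3/2)
o = -35 (o = -25 + 5*(-2) = -25 - 10 = -35)
S(A, L) = L² - 3*√3/4 + 17*A/4 (S(A, L) = (4*A + L*L) + (3^(3/2)/(-4) + A/4) = (4*A + L²) + ((3*√3)*(-¼) + A*(¼)) = (L² + 4*A) + (-3*√3/4 + A/4) = L² - 3*√3/4 + 17*A/4)
-583*S(-2, o) = -583*((-35)² - 3*√3/4 + (17/4)*(-2)) = -583*(1225 - 3*√3/4 - 17/2) = -583*(2433/2 - 3*√3/4) = -1418439/2 + 1749*√3/4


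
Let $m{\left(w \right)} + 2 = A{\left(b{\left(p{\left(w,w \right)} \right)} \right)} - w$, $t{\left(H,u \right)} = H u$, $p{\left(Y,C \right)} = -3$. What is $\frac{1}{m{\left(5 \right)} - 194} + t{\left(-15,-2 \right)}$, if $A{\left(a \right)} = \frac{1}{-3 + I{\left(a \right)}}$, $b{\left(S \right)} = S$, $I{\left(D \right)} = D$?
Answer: $\frac{36204}{1207} \approx 29.995$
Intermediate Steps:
$A{\left(a \right)} = \frac{1}{-3 + a}$
$m{\left(w \right)} = - \frac{13}{6} - w$ ($m{\left(w \right)} = -2 - \left(w - \frac{1}{-3 - 3}\right) = -2 - \left(\frac{1}{6} + w\right) = - \frac{13}{6} - w$)
$\frac{1}{m{\left(5 \right)} - 194} + t{\left(-15,-2 \right)} = \frac{1}{\left(- \frac{13}{6} - 5\right) - 194} - -30 = \frac{1}{\left(- \frac{13}{6} - 5\right) - 194} + 30 = \frac{1}{- \frac{43}{6} - 194} + 30 = \frac{1}{- \frac{1207}{6}} + 30 = - \frac{6}{1207} + 30 = \frac{36204}{1207}$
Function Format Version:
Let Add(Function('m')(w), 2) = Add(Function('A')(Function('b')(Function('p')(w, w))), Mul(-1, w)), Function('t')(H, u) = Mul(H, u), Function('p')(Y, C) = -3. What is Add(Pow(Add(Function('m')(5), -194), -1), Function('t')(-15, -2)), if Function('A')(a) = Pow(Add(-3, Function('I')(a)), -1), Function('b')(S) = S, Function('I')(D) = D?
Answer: Rational(36204, 1207) ≈ 29.995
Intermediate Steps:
Function('A')(a) = Pow(Add(-3, a), -1)
Function('m')(w) = Add(Rational(-13, 6), Mul(-1, w)) (Function('m')(w) = Add(-2, Add(Pow(Add(-3, -3), -1), Mul(-1, w))) = Add(-2, Add(Pow(-6, -1), Mul(-1, w))) = Add(-2, Add(Rational(-1, 6), Mul(-1, w))) = Add(Rational(-13, 6), Mul(-1, w)))
Add(Pow(Add(Function('m')(5), -194), -1), Function('t')(-15, -2)) = Add(Pow(Add(Add(Rational(-13, 6), Mul(-1, 5)), -194), -1), Mul(-15, -2)) = Add(Pow(Add(Add(Rational(-13, 6), -5), -194), -1), 30) = Add(Pow(Add(Rational(-43, 6), -194), -1), 30) = Add(Pow(Rational(-1207, 6), -1), 30) = Add(Rational(-6, 1207), 30) = Rational(36204, 1207)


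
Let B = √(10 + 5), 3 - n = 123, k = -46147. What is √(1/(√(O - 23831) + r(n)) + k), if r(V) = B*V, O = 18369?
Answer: √((1 + 5537640*√15 - 46147*I*√5462)/(-120*√15 + I*√5462)) ≈ 0.e-6 - 214.82*I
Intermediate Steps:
n = -120 (n = 3 - 1*123 = 3 - 123 = -120)
B = √15 ≈ 3.8730
r(V) = V*√15 (r(V) = √15*V = V*√15)
√(1/(√(O - 23831) + r(n)) + k) = √(1/(√(18369 - 23831) - 120*√15) - 46147) = √(1/(√(-5462) - 120*√15) - 46147) = √(1/(I*√5462 - 120*√15) - 46147) = √(1/(-120*√15 + I*√5462) - 46147) = √(-46147 + 1/(-120*√15 + I*√5462))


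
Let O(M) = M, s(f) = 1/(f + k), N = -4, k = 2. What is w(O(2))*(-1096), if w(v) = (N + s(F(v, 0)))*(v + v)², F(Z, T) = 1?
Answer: 192896/3 ≈ 64299.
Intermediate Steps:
s(f) = 1/(2 + f) (s(f) = 1/(f + 2) = 1/(2 + f))
w(v) = -44*v²/3 (w(v) = (-4 + 1/(2 + 1))*(v + v)² = (-4 + 1/3)*(2*v)² = (-4 + ⅓)*(4*v²) = -44*v²/3)
w(O(2))*(-1096) = -44/3*2²*(-1096) = -44/3*4*(-1096) = -176/3*(-1096) = 192896/3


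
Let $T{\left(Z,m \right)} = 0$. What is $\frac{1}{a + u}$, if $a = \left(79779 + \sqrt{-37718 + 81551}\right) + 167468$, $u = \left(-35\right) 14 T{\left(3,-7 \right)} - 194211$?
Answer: $\frac{53036}{2812773463} - \frac{\sqrt{43833}}{2812773463} \approx 1.8781 \cdot 10^{-5}$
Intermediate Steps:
$u = -194211$ ($u = \left(-35\right) 14 \cdot 0 - 194211 = \left(-490\right) 0 - 194211 = 0 - 194211 = -194211$)
$a = 247247 + \sqrt{43833}$ ($a = \left(79779 + \sqrt{43833}\right) + 167468 = 247247 + \sqrt{43833} \approx 2.4746 \cdot 10^{5}$)
$\frac{1}{a + u} = \frac{1}{\left(247247 + \sqrt{43833}\right) - 194211} = \frac{1}{53036 + \sqrt{43833}}$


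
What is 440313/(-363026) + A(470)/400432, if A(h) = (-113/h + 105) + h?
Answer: -41385089198479/34161298399520 ≈ -1.2115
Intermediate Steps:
A(h) = 105 + h - 113/h (A(h) = (105 - 113/h) + h = 105 + h - 113/h)
440313/(-363026) + A(470)/400432 = 440313/(-363026) + (105 + 470 - 113/470)/400432 = 440313*(-1/363026) + (105 + 470 - 113*1/470)*(1/400432) = -440313/363026 + (105 + 470 - 113/470)*(1/400432) = -440313/363026 + (270137/470)*(1/400432) = -440313/363026 + 270137/188203040 = -41385089198479/34161298399520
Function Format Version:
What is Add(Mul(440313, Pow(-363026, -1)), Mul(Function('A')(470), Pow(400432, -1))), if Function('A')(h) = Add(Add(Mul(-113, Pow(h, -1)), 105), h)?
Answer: Rational(-41385089198479, 34161298399520) ≈ -1.2115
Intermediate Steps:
Function('A')(h) = Add(105, h, Mul(-113, Pow(h, -1))) (Function('A')(h) = Add(Add(105, Mul(-113, Pow(h, -1))), h) = Add(105, h, Mul(-113, Pow(h, -1))))
Add(Mul(440313, Pow(-363026, -1)), Mul(Function('A')(470), Pow(400432, -1))) = Add(Mul(440313, Pow(-363026, -1)), Mul(Add(105, 470, Mul(-113, Pow(470, -1))), Pow(400432, -1))) = Add(Mul(440313, Rational(-1, 363026)), Mul(Add(105, 470, Mul(-113, Rational(1, 470))), Rational(1, 400432))) = Add(Rational(-440313, 363026), Mul(Add(105, 470, Rational(-113, 470)), Rational(1, 400432))) = Add(Rational(-440313, 363026), Mul(Rational(270137, 470), Rational(1, 400432))) = Add(Rational(-440313, 363026), Rational(270137, 188203040)) = Rational(-41385089198479, 34161298399520)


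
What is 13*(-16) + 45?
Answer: -163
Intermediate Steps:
13*(-16) + 45 = -208 + 45 = -163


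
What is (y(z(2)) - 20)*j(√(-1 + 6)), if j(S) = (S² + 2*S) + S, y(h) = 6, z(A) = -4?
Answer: -70 - 42*√5 ≈ -163.91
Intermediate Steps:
j(S) = S² + 3*S
(y(z(2)) - 20)*j(√(-1 + 6)) = (6 - 20)*(√(-1 + 6)*(3 + √(-1 + 6))) = -14*√5*(3 + √5)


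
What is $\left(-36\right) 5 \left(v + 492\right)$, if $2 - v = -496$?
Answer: $-178200$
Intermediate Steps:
$v = 498$ ($v = 2 - -496 = 2 + 496 = 498$)
$\left(-36\right) 5 \left(v + 492\right) = \left(-36\right) 5 \left(498 + 492\right) = \left(-180\right) 990 = -178200$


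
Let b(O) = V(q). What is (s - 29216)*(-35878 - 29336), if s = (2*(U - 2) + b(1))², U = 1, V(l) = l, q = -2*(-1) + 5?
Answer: 1903661874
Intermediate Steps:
q = 7 (q = 2 + 5 = 7)
b(O) = 7
s = 25 (s = (2*(1 - 2) + 7)² = (2*(-1) + 7)² = (-2 + 7)² = 5² = 25)
(s - 29216)*(-35878 - 29336) = (25 - 29216)*(-35878 - 29336) = -29191*(-65214) = 1903661874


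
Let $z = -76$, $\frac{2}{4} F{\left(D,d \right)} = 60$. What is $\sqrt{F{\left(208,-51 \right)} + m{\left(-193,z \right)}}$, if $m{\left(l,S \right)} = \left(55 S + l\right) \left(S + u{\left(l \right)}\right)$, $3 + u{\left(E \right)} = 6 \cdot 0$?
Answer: $\sqrt{345587} \approx 587.87$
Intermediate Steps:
$F{\left(D,d \right)} = 120$ ($F{\left(D,d \right)} = 2 \cdot 60 = 120$)
$u{\left(E \right)} = -3$ ($u{\left(E \right)} = -3 + 6 \cdot 0 = -3 + 0 = -3$)
$m{\left(l,S \right)} = \left(-3 + S\right) \left(l + 55 S\right)$ ($m{\left(l,S \right)} = \left(55 S + l\right) \left(S - 3\right) = \left(l + 55 S\right) \left(-3 + S\right) = \left(-3 + S\right) \left(l + 55 S\right)$)
$\sqrt{F{\left(208,-51 \right)} + m{\left(-193,z \right)}} = \sqrt{120 - \left(-27787 - 317680\right)} = \sqrt{120 + \left(12540 + 579 + 55 \cdot 5776 + 14668\right)} = \sqrt{120 + \left(12540 + 579 + 317680 + 14668\right)} = \sqrt{120 + 345467} = \sqrt{345587}$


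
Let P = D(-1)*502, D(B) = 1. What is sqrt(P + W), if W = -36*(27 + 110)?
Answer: I*sqrt(4430) ≈ 66.558*I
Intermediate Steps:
W = -4932 (W = -36*137 = -4932)
P = 502 (P = 1*502 = 502)
sqrt(P + W) = sqrt(502 - 4932) = sqrt(-4430) = I*sqrt(4430)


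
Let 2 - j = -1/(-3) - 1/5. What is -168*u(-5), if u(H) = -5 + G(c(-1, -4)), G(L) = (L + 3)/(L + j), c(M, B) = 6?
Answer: 38220/59 ≈ 647.80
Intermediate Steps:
j = 28/15 (j = 2 - (-1/(-3) - 1/5) = 2 - (-1*(-1/3) - 1*1/5) = 2 - (1/3 - 1/5) = 2 - 1*2/15 = 2 - 2/15 = 28/15 ≈ 1.8667)
G(L) = (3 + L)/(28/15 + L) (G(L) = (L + 3)/(L + 28/15) = (3 + L)/(28/15 + L))
u(H) = -455/118 (u(H) = -5 + 15*(3 + 6)/(28 + 15*6) = -5 + 15*9/(28 + 90) = -5 + 15*9/118 = -5 + 15*(1/118)*9 = -5 + 135/118 = -455/118)
-168*u(-5) = -168*(-455/118) = 38220/59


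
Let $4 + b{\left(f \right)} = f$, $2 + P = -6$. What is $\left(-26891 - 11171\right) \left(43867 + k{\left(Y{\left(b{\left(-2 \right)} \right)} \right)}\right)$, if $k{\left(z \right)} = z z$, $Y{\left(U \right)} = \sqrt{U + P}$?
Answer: $-1669132886$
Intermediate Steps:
$P = -8$ ($P = -2 - 6 = -8$)
$b{\left(f \right)} = -4 + f$
$Y{\left(U \right)} = \sqrt{-8 + U}$ ($Y{\left(U \right)} = \sqrt{U - 8} = \sqrt{-8 + U}$)
$k{\left(z \right)} = z^{2}$
$\left(-26891 - 11171\right) \left(43867 + k{\left(Y{\left(b{\left(-2 \right)} \right)} \right)}\right) = \left(-26891 - 11171\right) \left(43867 + \left(\sqrt{-8 - 6}\right)^{2}\right) = - 38062 \left(43867 + \left(\sqrt{-8 - 6}\right)^{2}\right) = - 38062 \left(43867 + \left(\sqrt{-14}\right)^{2}\right) = - 38062 \left(43867 + \left(i \sqrt{14}\right)^{2}\right) = - 38062 \left(43867 - 14\right) = \left(-38062\right) 43853 = -1669132886$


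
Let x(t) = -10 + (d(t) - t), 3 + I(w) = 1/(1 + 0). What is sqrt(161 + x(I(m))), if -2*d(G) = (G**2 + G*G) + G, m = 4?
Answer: 5*sqrt(6) ≈ 12.247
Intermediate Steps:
d(G) = -G**2 - G/2 (d(G) = -((G**2 + G*G) + G)/2 = -((G**2 + G**2) + G)/2 = -(2*G**2 + G)/2 = -(G + 2*G**2)/2 = -G**2 - G/2)
I(w) = -2 (I(w) = -3 + 1/(1 + 0) = -3 + 1/1 = -3 + 1 = -2)
x(t) = -10 - t - t*(1/2 + t) (x(t) = -10 + (-t*(1/2 + t) - t) = -10 + (-t - t*(1/2 + t)) = -10 - t - t*(1/2 + t))
sqrt(161 + x(I(m))) = sqrt(161 + (-10 - 1*(-2)**2 - 3/2*(-2))) = sqrt(161 + (-10 - 1*4 + 3)) = sqrt(161 + (-10 - 4 + 3)) = sqrt(161 - 11) = sqrt(150) = 5*sqrt(6)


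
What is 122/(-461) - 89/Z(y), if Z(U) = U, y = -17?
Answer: 38955/7837 ≈ 4.9706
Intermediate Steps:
122/(-461) - 89/Z(y) = 122/(-461) - 89/(-17) = 122*(-1/461) - 89*(-1/17) = -122/461 + 89/17 = 38955/7837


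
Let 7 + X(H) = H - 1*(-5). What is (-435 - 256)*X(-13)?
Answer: 10365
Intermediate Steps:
X(H) = -2 + H (X(H) = -7 + (H - 1*(-5)) = -7 + (H + 5) = -7 + (5 + H) = -2 + H)
(-435 - 256)*X(-13) = (-435 - 256)*(-2 - 13) = -691*(-15) = 10365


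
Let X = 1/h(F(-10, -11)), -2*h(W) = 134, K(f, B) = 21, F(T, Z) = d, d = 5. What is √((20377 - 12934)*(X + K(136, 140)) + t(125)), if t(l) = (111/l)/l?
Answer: √10955398717029/8375 ≈ 395.21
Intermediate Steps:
F(T, Z) = 5
h(W) = -67 (h(W) = -½*134 = -67)
X = -1/67 (X = 1/(-67) = -1/67 ≈ -0.014925)
t(l) = 111/l²
√((20377 - 12934)*(X + K(136, 140)) + t(125)) = √((20377 - 12934)*(-1/67 + 21) + 111/125²) = √(7443*(1406/67) + 111*(1/15625)) = √(10464858/67 + 111/15625) = √(163513413687/1046875) = √10955398717029/8375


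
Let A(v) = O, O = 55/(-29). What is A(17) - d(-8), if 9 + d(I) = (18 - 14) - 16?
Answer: 554/29 ≈ 19.103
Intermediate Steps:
d(I) = -21 (d(I) = -9 + ((18 - 14) - 16) = -9 + (4 - 16) = -9 - 12 = -21)
O = -55/29 (O = 55*(-1/29) = -55/29 ≈ -1.8966)
A(v) = -55/29
A(17) - d(-8) = -55/29 - 1*(-21) = -55/29 + 21 = 554/29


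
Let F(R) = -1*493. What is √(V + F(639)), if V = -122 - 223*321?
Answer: 3*I*√8022 ≈ 268.7*I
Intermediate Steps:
V = -71705 (V = -122 - 71583 = -71705)
F(R) = -493
√(V + F(639)) = √(-71705 - 493) = √(-72198) = 3*I*√8022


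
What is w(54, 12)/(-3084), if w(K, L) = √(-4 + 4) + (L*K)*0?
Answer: 0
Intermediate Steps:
w(K, L) = 0 (w(K, L) = √0 + (K*L)*0 = 0 + 0 = 0)
w(54, 12)/(-3084) = 0/(-3084) = 0*(-1/3084) = 0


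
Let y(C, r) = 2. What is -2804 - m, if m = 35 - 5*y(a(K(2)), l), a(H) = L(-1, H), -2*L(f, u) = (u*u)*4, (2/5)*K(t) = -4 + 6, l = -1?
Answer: -2829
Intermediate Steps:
K(t) = 5 (K(t) = 5*(-4 + 6)/2 = (5/2)*2 = 5)
L(f, u) = -2*u**2 (L(f, u) = -u*u*4/2 = -u**2*4/2 = -2*u**2)
a(H) = -2*H**2
m = 25 (m = 35 - 5*2 = 35 - 10 = 25)
-2804 - m = -2804 - 1*25 = -2804 - 25 = -2829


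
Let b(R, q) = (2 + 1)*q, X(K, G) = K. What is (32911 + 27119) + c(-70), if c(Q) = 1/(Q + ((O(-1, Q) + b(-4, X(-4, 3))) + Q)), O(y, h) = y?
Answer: 9184589/153 ≈ 60030.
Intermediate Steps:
b(R, q) = 3*q
c(Q) = 1/(-13 + 2*Q) (c(Q) = 1/(Q + ((-1 + 3*(-4)) + Q)) = 1/(Q + ((-1 - 12) + Q)) = 1/(Q + (-13 + Q)) = 1/(-13 + 2*Q))
(32911 + 27119) + c(-70) = (32911 + 27119) + 1/(-13 + 2*(-70)) = 60030 + 1/(-13 - 140) = 60030 + 1/(-153) = 60030 - 1/153 = 9184589/153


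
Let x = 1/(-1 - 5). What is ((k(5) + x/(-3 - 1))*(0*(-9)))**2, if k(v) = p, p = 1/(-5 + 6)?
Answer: 0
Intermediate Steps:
x = -1/6 (x = 1/(-6) = -1/6 ≈ -0.16667)
p = 1 (p = 1/1 = 1)
k(v) = 1
((k(5) + x/(-3 - 1))*(0*(-9)))**2 = ((1 - 1/6/(-3 - 1))*(0*(-9)))**2 = ((1 - 1/6/(-4))*0)**2 = ((1 - 1/4*(-1/6))*0)**2 = ((1 + 1/24)*0)**2 = ((25/24)*0)**2 = 0**2 = 0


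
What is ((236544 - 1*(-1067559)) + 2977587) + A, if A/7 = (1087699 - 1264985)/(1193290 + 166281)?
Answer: 5821260313988/1359571 ≈ 4.2817e+6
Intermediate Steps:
A = -1241002/1359571 (A = 7*((1087699 - 1264985)/(1193290 + 166281)) = 7*(-177286/1359571) = -1241002/1359571 ≈ -0.91279)
((236544 - 1*(-1067559)) + 2977587) + A = ((236544 - 1*(-1067559)) + 2977587) - 1241002/1359571 = ((236544 + 1067559) + 2977587) - 1241002/1359571 = (1304103 + 2977587) - 1241002/1359571 = 4281690 - 1241002/1359571 = 5821260313988/1359571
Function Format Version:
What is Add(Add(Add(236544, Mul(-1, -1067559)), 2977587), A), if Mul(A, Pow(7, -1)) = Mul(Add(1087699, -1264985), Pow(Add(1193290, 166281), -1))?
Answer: Rational(5821260313988, 1359571) ≈ 4.2817e+6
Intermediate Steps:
A = Rational(-1241002, 1359571) (A = Mul(7, Mul(Add(1087699, -1264985), Pow(Add(1193290, 166281), -1))) = Mul(7, Mul(-177286, Pow(1359571, -1))) = Mul(7, Mul(-177286, Rational(1, 1359571))) = Mul(7, Rational(-177286, 1359571)) = Rational(-1241002, 1359571) ≈ -0.91279)
Add(Add(Add(236544, Mul(-1, -1067559)), 2977587), A) = Add(Add(Add(236544, Mul(-1, -1067559)), 2977587), Rational(-1241002, 1359571)) = Add(Add(Add(236544, 1067559), 2977587), Rational(-1241002, 1359571)) = Add(Add(1304103, 2977587), Rational(-1241002, 1359571)) = Add(4281690, Rational(-1241002, 1359571)) = Rational(5821260313988, 1359571)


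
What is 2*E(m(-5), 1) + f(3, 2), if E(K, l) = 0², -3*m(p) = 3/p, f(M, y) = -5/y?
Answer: -5/2 ≈ -2.5000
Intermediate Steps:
m(p) = -1/p
E(K, l) = 0
2*E(m(-5), 1) + f(3, 2) = 2*0 - 5/2 = 0 - 5*½ = 0 - 5/2 = -5/2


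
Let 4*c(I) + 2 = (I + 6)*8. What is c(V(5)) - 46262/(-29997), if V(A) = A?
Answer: 1382395/59994 ≈ 23.042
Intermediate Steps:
c(I) = 23/2 + 2*I (c(I) = -½ + ((I + 6)*8)/4 = -½ + ((6 + I)*8)/4 = -½ + (48 + 8*I)/4 = -½ + (12 + 2*I) = 23/2 + 2*I)
c(V(5)) - 46262/(-29997) = (23/2 + 2*5) - 46262/(-29997) = (23/2 + 10) - 46262*(-1/29997) = 43/2 + 46262/29997 = 1382395/59994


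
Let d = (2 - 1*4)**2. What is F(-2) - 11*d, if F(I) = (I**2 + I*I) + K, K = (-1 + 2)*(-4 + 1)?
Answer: -39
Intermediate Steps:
K = -3 (K = 1*(-3) = -3)
F(I) = -3 + 2*I**2 (F(I) = (I**2 + I*I) - 3 = (I**2 + I**2) - 3 = 2*I**2 - 3 = -3 + 2*I**2)
d = 4 (d = (2 - 4)**2 = (-2)**2 = 4)
F(-2) - 11*d = (-3 + 2*(-2)**2) - 11*4 = (-3 + 2*4) - 44 = (-3 + 8) - 44 = 5 - 44 = -39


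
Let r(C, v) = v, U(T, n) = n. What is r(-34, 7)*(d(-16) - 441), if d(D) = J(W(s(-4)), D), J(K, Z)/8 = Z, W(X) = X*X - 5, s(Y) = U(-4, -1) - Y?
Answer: -3983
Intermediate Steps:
s(Y) = -1 - Y
W(X) = -5 + X**2 (W(X) = X**2 - 5 = -5 + X**2)
J(K, Z) = 8*Z
d(D) = 8*D
r(-34, 7)*(d(-16) - 441) = 7*(8*(-16) - 441) = 7*(-128 - 441) = 7*(-569) = -3983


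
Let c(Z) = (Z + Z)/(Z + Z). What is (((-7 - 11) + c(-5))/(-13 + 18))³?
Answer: -4913/125 ≈ -39.304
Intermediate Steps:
c(Z) = 1 (c(Z) = (2*Z)/((2*Z)) = (2*Z)*(1/(2*Z)) = 1)
(((-7 - 11) + c(-5))/(-13 + 18))³ = (((-7 - 11) + 1)/(-13 + 18))³ = ((-18 + 1)/5)³ = (-17*⅕)³ = (-17/5)³ = -4913/125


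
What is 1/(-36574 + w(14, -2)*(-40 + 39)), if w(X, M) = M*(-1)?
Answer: -1/36576 ≈ -2.7340e-5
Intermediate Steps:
w(X, M) = -M
1/(-36574 + w(14, -2)*(-40 + 39)) = 1/(-36574 + (-1*(-2))*(-40 + 39)) = 1/(-36574 + 2*(-1)) = 1/(-36574 - 2) = 1/(-36576) = -1/36576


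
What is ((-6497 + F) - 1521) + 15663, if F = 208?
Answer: 7853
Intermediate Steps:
((-6497 + F) - 1521) + 15663 = ((-6497 + 208) - 1521) + 15663 = (-6289 - 1521) + 15663 = -7810 + 15663 = 7853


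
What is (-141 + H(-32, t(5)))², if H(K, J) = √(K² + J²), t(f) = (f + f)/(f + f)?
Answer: 20906 - 1410*√41 ≈ 11878.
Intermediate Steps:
t(f) = 1 (t(f) = (2*f)/((2*f)) = (2*f)*(1/(2*f)) = 1)
H(K, J) = √(J² + K²)
(-141 + H(-32, t(5)))² = (-141 + √(1² + (-32)²))² = (-141 + √(1 + 1024))² = (-141 + √1025)² = (-141 + 5*√41)²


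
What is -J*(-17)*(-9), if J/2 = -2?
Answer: 612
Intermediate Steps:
J = -4 (J = 2*(-2) = -4)
-J*(-17)*(-9) = -(-4*(-17))*(-9) = -68*(-9) = -1*(-612) = 612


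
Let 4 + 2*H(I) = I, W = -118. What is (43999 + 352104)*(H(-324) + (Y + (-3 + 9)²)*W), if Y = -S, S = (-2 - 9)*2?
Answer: -2775889824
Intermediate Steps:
H(I) = -2 + I/2
S = -22 (S = -11*2 = -22)
Y = 22 (Y = -1*(-22) = 22)
(43999 + 352104)*(H(-324) + (Y + (-3 + 9)²)*W) = (43999 + 352104)*((-2 + (½)*(-324)) + (22 + (-3 + 9)²)*(-118)) = 396103*((-2 - 162) + (22 + 6²)*(-118)) = 396103*(-164 + (22 + 36)*(-118)) = 396103*(-164 + 58*(-118)) = 396103*(-164 - 6844) = 396103*(-7008) = -2775889824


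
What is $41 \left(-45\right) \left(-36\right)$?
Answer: $66420$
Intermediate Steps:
$41 \left(-45\right) \left(-36\right) = \left(-1845\right) \left(-36\right) = 66420$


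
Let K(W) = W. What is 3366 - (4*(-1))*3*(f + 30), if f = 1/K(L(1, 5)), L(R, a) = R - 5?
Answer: 3723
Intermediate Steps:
L(R, a) = -5 + R
f = -¼ (f = 1/(-5 + 1) = 1/(-4) = -¼ ≈ -0.25000)
3366 - (4*(-1))*3*(f + 30) = 3366 - (4*(-1))*3*(-¼ + 30) = 3366 - (-4*3)*119/4 = 3366 - (-12)*119/4 = 3366 - 1*(-357) = 3366 + 357 = 3723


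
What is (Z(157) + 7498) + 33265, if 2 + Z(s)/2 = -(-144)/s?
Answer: 6399451/157 ≈ 40761.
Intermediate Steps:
Z(s) = -4 + 288/s (Z(s) = -4 + 2*(-(-144)/s) = -4 + 2*(144/s) = -4 + 288/s)
(Z(157) + 7498) + 33265 = ((-4 + 288/157) + 7498) + 33265 = (-340/157 + 7498) + 33265 = 1176846/157 + 33265 = 6399451/157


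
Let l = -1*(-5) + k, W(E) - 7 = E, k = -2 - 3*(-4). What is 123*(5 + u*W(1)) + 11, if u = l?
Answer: 15386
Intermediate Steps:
k = 10 (k = -2 + 12 = 10)
W(E) = 7 + E
l = 15 (l = -1*(-5) + 10 = 5 + 10 = 15)
u = 15
123*(5 + u*W(1)) + 11 = 123*(5 + 15*(7 + 1)) + 11 = 123*(5 + 15*8) + 11 = 123*(5 + 120) + 11 = 123*125 + 11 = 15375 + 11 = 15386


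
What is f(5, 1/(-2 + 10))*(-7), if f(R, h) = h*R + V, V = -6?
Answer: 301/8 ≈ 37.625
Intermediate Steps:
f(R, h) = -6 + R*h (f(R, h) = h*R - 6 = R*h - 6 = -6 + R*h)
f(5, 1/(-2 + 10))*(-7) = (-6 + 5/(-2 + 10))*(-7) = (-6 + 5/8)*(-7) = -43/8*(-7) = 301/8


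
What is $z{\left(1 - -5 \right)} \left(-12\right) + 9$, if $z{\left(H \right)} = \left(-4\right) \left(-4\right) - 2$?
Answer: $-159$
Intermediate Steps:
$z{\left(H \right)} = 14$ ($z{\left(H \right)} = 16 - 2 = 14$)
$z{\left(1 - -5 \right)} \left(-12\right) + 9 = 14 \left(-12\right) + 9 = -168 + 9 = -159$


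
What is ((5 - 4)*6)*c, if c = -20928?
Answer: -125568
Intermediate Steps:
((5 - 4)*6)*c = ((5 - 4)*6)*(-20928) = (1*6)*(-20928) = 6*(-20928) = -125568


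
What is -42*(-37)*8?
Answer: 12432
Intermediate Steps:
-42*(-37)*8 = 1554*8 = 12432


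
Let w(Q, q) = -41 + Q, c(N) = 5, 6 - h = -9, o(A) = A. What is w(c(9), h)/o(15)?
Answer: -12/5 ≈ -2.4000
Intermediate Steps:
h = 15 (h = 6 - 1*(-9) = 6 + 9 = 15)
w(c(9), h)/o(15) = (-41 + 5)/15 = -36*1/15 = -12/5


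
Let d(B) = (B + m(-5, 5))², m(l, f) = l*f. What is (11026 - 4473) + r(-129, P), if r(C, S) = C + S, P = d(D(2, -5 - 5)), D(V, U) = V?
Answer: 6953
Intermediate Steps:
m(l, f) = f*l
d(B) = (-25 + B)² (d(B) = (B + 5*(-5))² = (B - 25)² = (-25 + B)²)
P = 529 (P = (-25 + 2)² = (-23)² = 529)
(11026 - 4473) + r(-129, P) = (11026 - 4473) + (-129 + 529) = 6553 + 400 = 6953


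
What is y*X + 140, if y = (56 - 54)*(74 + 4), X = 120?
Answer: 18860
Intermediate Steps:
y = 156 (y = 2*78 = 156)
y*X + 140 = 156*120 + 140 = 18720 + 140 = 18860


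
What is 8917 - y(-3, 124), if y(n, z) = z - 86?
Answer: 8879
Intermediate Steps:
y(n, z) = -86 + z
8917 - y(-3, 124) = 8917 - (-86 + 124) = 8917 - 1*38 = 8917 - 38 = 8879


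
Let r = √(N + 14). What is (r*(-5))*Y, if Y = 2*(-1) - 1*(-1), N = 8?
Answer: 5*√22 ≈ 23.452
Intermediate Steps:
r = √22 (r = √(8 + 14) = √22 ≈ 4.6904)
Y = -1 (Y = -2 + 1 = -1)
(r*(-5))*Y = (√22*(-5))*(-1) = -5*√22*(-1) = 5*√22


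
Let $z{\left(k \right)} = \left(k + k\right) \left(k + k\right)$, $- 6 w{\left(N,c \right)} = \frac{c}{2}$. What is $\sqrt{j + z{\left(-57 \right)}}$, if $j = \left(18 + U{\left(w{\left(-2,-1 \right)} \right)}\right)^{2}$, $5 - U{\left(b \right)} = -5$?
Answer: $2 \sqrt{3445} \approx 117.39$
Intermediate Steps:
$w{\left(N,c \right)} = - \frac{c}{12}$ ($w{\left(N,c \right)} = - \frac{c \frac{1}{2}}{6} = - \frac{\frac{1}{2} c}{6} = - \frac{c}{12}$)
$U{\left(b \right)} = 10$ ($U{\left(b \right)} = 5 - -5 = 5 + 5 = 10$)
$z{\left(k \right)} = 4 k^{2}$ ($z{\left(k \right)} = 2 k 2 k = 4 k^{2}$)
$j = 784$ ($j = \left(18 + 10\right)^{2} = 28^{2} = 784$)
$\sqrt{j + z{\left(-57 \right)}} = \sqrt{784 + 4 \left(-57\right)^{2}} = \sqrt{784 + 4 \cdot 3249} = \sqrt{784 + 12996} = \sqrt{13780} = 2 \sqrt{3445}$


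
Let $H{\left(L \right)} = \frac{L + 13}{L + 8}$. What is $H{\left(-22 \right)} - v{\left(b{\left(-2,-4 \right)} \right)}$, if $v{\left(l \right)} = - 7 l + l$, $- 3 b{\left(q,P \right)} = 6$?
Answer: $- \frac{159}{14} \approx -11.357$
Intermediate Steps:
$b{\left(q,P \right)} = -2$ ($b{\left(q,P \right)} = \left(- \frac{1}{3}\right) 6 = -2$)
$H{\left(L \right)} = \frac{13 + L}{8 + L}$
$v{\left(l \right)} = - 6 l$
$H{\left(-22 \right)} - v{\left(b{\left(-2,-4 \right)} \right)} = \frac{13 - 22}{8 - 22} - \left(-6\right) \left(-2\right) = \frac{1}{-14} \left(-9\right) - 12 = \left(- \frac{1}{14}\right) \left(-9\right) - 12 = \frac{9}{14} - 12 = - \frac{159}{14}$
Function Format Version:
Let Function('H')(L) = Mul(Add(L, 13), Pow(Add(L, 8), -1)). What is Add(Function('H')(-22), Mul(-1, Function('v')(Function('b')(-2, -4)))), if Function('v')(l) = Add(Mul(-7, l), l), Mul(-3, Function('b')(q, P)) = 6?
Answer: Rational(-159, 14) ≈ -11.357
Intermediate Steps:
Function('b')(q, P) = -2 (Function('b')(q, P) = Mul(Rational(-1, 3), 6) = -2)
Function('H')(L) = Mul(Pow(Add(8, L), -1), Add(13, L)) (Function('H')(L) = Mul(Add(13, L), Pow(Add(8, L), -1)) = Mul(Pow(Add(8, L), -1), Add(13, L)))
Function('v')(l) = Mul(-6, l)
Add(Function('H')(-22), Mul(-1, Function('v')(Function('b')(-2, -4)))) = Add(Mul(Pow(Add(8, -22), -1), Add(13, -22)), Mul(-1, Mul(-6, -2))) = Add(Mul(Pow(-14, -1), -9), Mul(-1, 12)) = Add(Mul(Rational(-1, 14), -9), -12) = Add(Rational(9, 14), -12) = Rational(-159, 14)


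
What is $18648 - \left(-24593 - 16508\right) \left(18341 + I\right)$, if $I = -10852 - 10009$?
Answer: $-103555872$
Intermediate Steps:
$I = -20861$ ($I = -10852 - 10009 = -20861$)
$18648 - \left(-24593 - 16508\right) \left(18341 + I\right) = 18648 - \left(-24593 - 16508\right) \left(18341 - 20861\right) = 18648 - \left(-41101\right) \left(-2520\right) = 18648 - 103574520 = -103555872$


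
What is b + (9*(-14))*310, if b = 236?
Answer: -38824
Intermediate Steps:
b + (9*(-14))*310 = 236 + (9*(-14))*310 = 236 - 126*310 = 236 - 39060 = -38824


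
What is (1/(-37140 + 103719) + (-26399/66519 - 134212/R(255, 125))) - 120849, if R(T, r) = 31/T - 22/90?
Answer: 67400200085466031/69384039849 ≈ 9.7141e+5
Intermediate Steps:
R(T, r) = -11/45 + 31/T (R(T, r) = 31/T - 22*1/90 = 31/T - 11/45 = -11/45 + 31/T)
(1/(-37140 + 103719) + (-26399/66519 - 134212/R(255, 125))) - 120849 = (1/(-37140 + 103719) + (-26399/66519 - 134212/(-11/45 + 31/255))) - 120849 = (1/66579 + (-26399*1/66519 - 134212/(-11/45 + 31*(1/255)))) - 120849 = (1/66579 + (-26399/66519 - 134212/(-11/45 + 31/255))) - 120849 = (1/66579 + (-26399/66519 - 134212/(-94/765))) - 120849 = (1/66579 + (-26399/66519 - 134212*(-765/94))) - 120849 = (1/66579 + (-26399/66519 + 51336090/47)) - 120849 = (1/66579 + 3414824129957/3126393) - 120849 = 75785191917177832/69384039849 - 120849 = 67400200085466031/69384039849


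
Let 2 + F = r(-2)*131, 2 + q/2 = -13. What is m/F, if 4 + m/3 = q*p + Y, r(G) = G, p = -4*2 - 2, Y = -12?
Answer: -71/22 ≈ -3.2273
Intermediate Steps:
q = -30 (q = -4 + 2*(-13) = -4 - 26 = -30)
p = -10 (p = -8 - 2 = -10)
m = 852 (m = -12 + 3*(-30*(-10) - 12) = -12 + 3*(300 - 12) = -12 + 3*288 = -12 + 864 = 852)
F = -264 (F = -2 - 2*131 = -2 - 262 = -264)
m/F = 852/(-264) = 852*(-1/264) = -71/22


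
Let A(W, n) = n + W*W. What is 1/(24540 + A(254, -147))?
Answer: 1/88909 ≈ 1.1247e-5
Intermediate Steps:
A(W, n) = n + W²
1/(24540 + A(254, -147)) = 1/(24540 + (-147 + 254²)) = 1/(24540 + (-147 + 64516)) = 1/(24540 + 64369) = 1/88909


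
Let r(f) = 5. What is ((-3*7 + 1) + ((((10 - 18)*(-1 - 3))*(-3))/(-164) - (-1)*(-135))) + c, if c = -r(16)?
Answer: -6536/41 ≈ -159.41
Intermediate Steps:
c = -5 (c = -1*5 = -5)
((-3*7 + 1) + ((((10 - 18)*(-1 - 3))*(-3))/(-164) - (-1)*(-135))) + c = ((-3*7 + 1) + ((((10 - 18)*(-1 - 3))*(-3))/(-164) - (-1)*(-135))) - 5 = ((-21 + 1) + ((-8*(-4)*(-3))*(-1/164) - 1*135)) - 5 = (-20 + ((32*(-3))*(-1/164) - 135)) - 5 = (-20 + (-96*(-1/164) - 135)) - 5 = (-20 + (24/41 - 135)) - 5 = (-20 - 5511/41) - 5 = -6331/41 - 5 = -6536/41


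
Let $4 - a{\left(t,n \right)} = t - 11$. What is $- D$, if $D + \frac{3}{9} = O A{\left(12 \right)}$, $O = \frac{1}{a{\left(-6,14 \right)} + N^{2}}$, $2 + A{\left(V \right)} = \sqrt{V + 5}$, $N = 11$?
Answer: $\frac{74}{213} - \frac{\sqrt{17}}{142} \approx 0.31838$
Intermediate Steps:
$A{\left(V \right)} = -2 + \sqrt{5 + V}$ ($A{\left(V \right)} = -2 + \sqrt{V + 5} = -2 + \sqrt{5 + V}$)
$a{\left(t,n \right)} = 15 - t$ ($a{\left(t,n \right)} = 4 - \left(t - 11\right) = 4 - \left(-11 + t\right) = 15 - t$)
$O = \frac{1}{142}$ ($O = \frac{1}{\left(15 - -6\right) + 11^{2}} = \frac{1}{\left(15 + 6\right) + 121} = \frac{1}{21 + 121} = \frac{1}{142} \approx 0.0070423$)
$D = - \frac{74}{213} + \frac{\sqrt{17}}{142}$ ($D = - \frac{1}{3} + \frac{-2 + \sqrt{5 + 12}}{142} = - \frac{1}{3} + \frac{-2 + \sqrt{17}}{142} = - \frac{1}{3} - \left(\frac{1}{71} - \frac{\sqrt{17}}{142}\right) = - \frac{74}{213} + \frac{\sqrt{17}}{142} \approx -0.31838$)
$- D = - (- \frac{74}{213} + \frac{\sqrt{17}}{142}) = \frac{74}{213} - \frac{\sqrt{17}}{142}$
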